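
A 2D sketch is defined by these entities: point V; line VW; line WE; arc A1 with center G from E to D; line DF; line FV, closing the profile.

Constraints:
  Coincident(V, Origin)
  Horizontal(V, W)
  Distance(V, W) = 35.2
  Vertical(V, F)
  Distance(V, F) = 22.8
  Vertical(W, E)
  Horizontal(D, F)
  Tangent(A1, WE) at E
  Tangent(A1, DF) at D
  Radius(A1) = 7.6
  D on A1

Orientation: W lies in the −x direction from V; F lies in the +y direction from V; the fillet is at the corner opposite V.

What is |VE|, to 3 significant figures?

38.3

The virtual corner opposite V is at (-35.2, 22.8). The tangent condition forces GE to be normal to WE and tangency of A1 to DF means the radius GD is perpendicular to DF, with radius 7.6, so the center G sits 7.6 in from both sides at G = (-27.6, 15.2). That places the tangent points at E = (-35.2, 15.2) on WE and D = (-27.6, 22.8) on DF. Then |VE| = |E − V| = 38.3.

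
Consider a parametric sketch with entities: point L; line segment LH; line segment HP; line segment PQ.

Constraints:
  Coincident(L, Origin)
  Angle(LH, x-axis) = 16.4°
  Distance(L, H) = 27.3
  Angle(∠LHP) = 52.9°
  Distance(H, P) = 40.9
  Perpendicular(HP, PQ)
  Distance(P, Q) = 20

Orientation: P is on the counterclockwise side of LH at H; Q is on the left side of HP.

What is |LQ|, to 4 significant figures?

24.50

L is at the origin; LH runs at 16.4° with length 27.3, so H = 27.3·(cos 16.4°, sin 16.4°) = (26.19, 7.708). ∠LHP = 52.9°, so HP runs at 16.4° + (180° − 52.9°) = 143.5° from the x-axis; with |HP| = 40.9, P = H + 40.9·(cos 143.5°, sin 143.5°) = (-6.688, 32.04). HP ⟂ PQ; with |PQ| = 20.0 on the left of HP, Q = P + 20.0·(-0.5948, -0.8039) = (-18.58, 15.96). Then |LQ| = |Q − L| = 24.50.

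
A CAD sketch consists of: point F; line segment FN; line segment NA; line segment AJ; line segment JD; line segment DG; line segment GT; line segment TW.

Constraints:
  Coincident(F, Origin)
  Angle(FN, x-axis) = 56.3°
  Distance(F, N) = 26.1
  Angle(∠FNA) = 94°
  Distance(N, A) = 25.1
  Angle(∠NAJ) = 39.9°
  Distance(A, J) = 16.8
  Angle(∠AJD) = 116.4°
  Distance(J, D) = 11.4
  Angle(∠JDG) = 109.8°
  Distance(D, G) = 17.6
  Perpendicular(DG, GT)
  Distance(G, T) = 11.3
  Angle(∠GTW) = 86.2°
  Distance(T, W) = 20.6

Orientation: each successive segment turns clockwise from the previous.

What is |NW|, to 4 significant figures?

15.11

F is at the origin; FN runs at 56.3° with length 26.1, so N = (14.48, 21.71). ∠FNA = 94.0° gives NA at -29.70° from the x-axis; with |NA| = 25.1, A = (36.28, 9.278). ∠NAJ = 39.9° gives AJ at -169.8° from the x-axis; with |AJ| = 16.8, J = (19.75, 6.303). ∠AJD = 116.4° gives JD at 126.6° from the x-axis; with |JD| = 11.4, D = (12.95, 15.46). ∠JDG = 109.8° gives DG at 56.40° from the x-axis; with |DG| = 17.6, G = (22.69, 30.11). DG ⟂ GT, so GT runs at -33.60°; with |GT| = 11.3, T = (32.10, 23.86). ∠GTW = 86.2° gives TW at -127.4° from the x-axis; with |TW| = 20.6, W = (19.59, 7.496). Then |NW| = |W − N| = 15.11.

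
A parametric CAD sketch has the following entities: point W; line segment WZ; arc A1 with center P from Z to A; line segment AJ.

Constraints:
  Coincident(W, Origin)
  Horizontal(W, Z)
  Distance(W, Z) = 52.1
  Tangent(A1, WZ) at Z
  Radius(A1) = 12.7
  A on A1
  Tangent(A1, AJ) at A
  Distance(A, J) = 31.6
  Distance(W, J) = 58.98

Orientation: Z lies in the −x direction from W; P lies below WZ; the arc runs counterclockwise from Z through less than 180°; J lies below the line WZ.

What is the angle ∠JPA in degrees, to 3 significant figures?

68.1°

Checks: ∠(PZ, ZW) = 90.00° ✓; |PZ| = 12.70 ✓; |PA| = 12.70 ✓; ∠(PA, AJ) = 90.00° ✓; |AJ| = 31.60 ✓; |WJ| = 58.98 ✓.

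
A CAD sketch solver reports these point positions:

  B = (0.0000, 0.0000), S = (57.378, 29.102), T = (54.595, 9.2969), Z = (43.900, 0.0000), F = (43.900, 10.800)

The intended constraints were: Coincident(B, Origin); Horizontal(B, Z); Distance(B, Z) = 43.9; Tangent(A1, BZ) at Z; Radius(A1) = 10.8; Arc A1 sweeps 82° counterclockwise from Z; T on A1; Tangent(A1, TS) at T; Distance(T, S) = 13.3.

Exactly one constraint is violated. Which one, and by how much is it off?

Distance(T, S) = 13.3 — off by 6.70.

B = (0.00, 0.00) ✓; B.y = 0.00, Z.y = 0.00 ✓; |BZ| = 43.90 ✓; ∠(FZ, ZB) = 90.00° ✓; |FZ| = 10.80 ✓; bearing(F→T) − bearing(F→Z) = 82.00° ✓; |FT| = 10.80 ✓; ∠(FT, TS) = 90.00° ✓; |TS| = 20.00 ✗.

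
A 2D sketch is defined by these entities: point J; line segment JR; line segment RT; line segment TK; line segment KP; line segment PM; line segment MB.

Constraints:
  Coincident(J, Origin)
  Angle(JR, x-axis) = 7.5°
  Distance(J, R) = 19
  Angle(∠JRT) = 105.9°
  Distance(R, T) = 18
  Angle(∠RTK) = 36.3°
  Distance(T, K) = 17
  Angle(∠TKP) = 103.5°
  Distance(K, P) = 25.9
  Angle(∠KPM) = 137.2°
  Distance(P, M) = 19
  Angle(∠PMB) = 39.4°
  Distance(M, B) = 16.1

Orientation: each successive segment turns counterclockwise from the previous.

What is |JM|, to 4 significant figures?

45.56

J is at the origin; JR runs at 7.5° with length 19.0, so R = (18.84, 2.480). ∠JRT = 105.9° gives RT at 81.60° from the x-axis; with |RT| = 18.0, T = (21.47, 20.29). ∠RTK = 36.3° gives TK at -134.7° from the x-axis; with |TK| = 17.0, K = (9.509, 8.203). ∠TKP = 103.5° gives KP at -58.20° from the x-axis; with |KP| = 25.9, P = (23.16, -13.81). ∠KPM = 137.2° gives PM at -15.40° from the x-axis; with |PM| = 19.0, M = (41.48, -18.85). Then |JM| = |M − J| = 45.56.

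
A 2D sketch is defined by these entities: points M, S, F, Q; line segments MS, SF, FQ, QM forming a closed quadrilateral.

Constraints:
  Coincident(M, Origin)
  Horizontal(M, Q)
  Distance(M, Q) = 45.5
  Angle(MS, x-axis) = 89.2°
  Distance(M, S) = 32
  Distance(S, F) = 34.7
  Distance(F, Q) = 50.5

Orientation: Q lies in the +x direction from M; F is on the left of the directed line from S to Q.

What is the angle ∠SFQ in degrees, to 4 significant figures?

78.47°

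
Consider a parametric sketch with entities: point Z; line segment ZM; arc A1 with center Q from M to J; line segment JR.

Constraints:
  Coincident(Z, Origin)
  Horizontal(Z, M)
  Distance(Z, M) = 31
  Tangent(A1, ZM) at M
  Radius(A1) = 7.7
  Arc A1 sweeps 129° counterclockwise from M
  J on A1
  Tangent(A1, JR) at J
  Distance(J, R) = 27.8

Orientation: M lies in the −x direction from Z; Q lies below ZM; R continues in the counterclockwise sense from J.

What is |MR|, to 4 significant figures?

36.04

Z is at the origin; Z and M share the same y with |ZM| = 31.0 and M on the −x side, so M = (-31.00, 0.000). Tangency of A1 to ZM means the radius QM is perpendicular to ZM, so Q = M + (0, -7.7) = (-31.00, -7.700). On A1, M sits at bearing 90° from Q; a 129° counterclockwise sweep puts J at bearing 219°, so J = Q + 7.7·(cos 219°, sin 219°) = (-36.98, -12.55). Since A1 is tangent to JR there, QJ ⟂ JR, so JR runs along (−sin 219°, cos 219°); with |JR| = 27.8, R = (-19.49, -34.15). Then |MR| = |R − M| = 36.04.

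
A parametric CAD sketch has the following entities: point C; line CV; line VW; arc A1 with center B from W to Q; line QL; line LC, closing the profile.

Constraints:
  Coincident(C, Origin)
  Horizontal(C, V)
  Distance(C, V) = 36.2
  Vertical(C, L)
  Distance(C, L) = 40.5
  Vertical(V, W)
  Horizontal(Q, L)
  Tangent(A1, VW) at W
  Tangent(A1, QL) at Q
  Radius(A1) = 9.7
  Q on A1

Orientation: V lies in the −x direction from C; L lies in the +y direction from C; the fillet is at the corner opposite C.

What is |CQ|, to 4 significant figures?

48.40

C is at the origin; CV is horizontal with |CV| = 36.2 and V on the −x side, so V = (-36.20, 0.000). C and L share the same x with |CL| = 40.5 and L on the +y side, so L = (0.000, 40.50). The virtual corner opposite C is at (-36.20, 40.50). Since A1 is tangent to VW there, BW ⟂ VW and A1 meets QL tangentially, so BQ is at right angles to QL, with radius 9.7, so the center B sits 9.7 in from both sides at B = (-26.50, 30.80). That places the tangent points at W = (-36.20, 30.80) on VW and Q = (-26.50, 40.50) on QL. Then |CQ| = |Q − C| = 48.40.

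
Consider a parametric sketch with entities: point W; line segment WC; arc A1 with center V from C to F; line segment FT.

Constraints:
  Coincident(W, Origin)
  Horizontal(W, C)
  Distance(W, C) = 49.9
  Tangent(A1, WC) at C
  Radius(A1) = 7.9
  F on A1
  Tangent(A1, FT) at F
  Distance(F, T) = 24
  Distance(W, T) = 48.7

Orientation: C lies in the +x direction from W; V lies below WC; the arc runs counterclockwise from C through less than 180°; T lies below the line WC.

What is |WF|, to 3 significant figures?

42.6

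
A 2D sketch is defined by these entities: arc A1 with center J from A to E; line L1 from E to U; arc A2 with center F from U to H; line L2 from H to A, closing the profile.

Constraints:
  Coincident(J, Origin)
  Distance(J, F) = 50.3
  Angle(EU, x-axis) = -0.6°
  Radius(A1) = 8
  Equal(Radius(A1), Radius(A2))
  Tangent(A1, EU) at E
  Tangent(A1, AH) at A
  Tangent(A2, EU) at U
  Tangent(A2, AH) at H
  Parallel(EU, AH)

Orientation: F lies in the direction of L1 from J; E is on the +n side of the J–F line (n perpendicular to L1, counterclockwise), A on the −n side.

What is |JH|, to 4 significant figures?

50.93

The slot axis is L1's direction at -0.6°, so u = (cos -0.6°, sin -0.6°) = (0.9999, -0.01047) and n = (−sin -0.6°, cos -0.6°) = (0.01047, 0.9999). J is at the origin and F lies 50.3 along u from J, so F = 50.3·u = (50.30, -0.5267). Tangency of A1 to both parallel lines with radius 8.0 puts E and A at J ± 8.0·n: E = (0.08377, 8.000), A = (-0.08377, -8.000). Equal radii place U and H the same way about F: U = F + 8.0·n = (50.38, 7.473), H = F − 8.0·n = (50.21, -8.526). Then |JH| = |H − J| = 50.93.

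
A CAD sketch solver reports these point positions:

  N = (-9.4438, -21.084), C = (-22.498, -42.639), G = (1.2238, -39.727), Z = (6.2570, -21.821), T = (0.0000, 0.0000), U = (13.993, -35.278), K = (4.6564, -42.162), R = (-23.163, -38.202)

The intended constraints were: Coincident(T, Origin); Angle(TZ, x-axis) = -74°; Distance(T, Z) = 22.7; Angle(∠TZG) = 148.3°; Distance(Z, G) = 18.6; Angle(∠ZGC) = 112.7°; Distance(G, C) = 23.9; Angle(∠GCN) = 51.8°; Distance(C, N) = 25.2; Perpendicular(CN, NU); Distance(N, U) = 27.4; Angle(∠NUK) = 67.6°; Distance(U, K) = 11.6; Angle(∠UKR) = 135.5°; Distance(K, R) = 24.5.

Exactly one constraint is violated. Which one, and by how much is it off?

Distance(K, R) = 24.5 — off by 3.60.

T = (0.00, 0.00) ✓; TZ at -74.00° ✓; |TZ| = 22.70 ✓; ∠TZG = 148.3° ✓; |ZG| = 18.60 ✓; ∠ZGC = 112.7° ✓; |GC| = 23.90 ✓; ∠GCN = 51.80° ✓; |CN| = 25.20 ✓; ∠(CN, NU) = 90.00° ✓; |NU| = 27.40 ✓; ∠NUK = 67.60° ✓; |UK| = 11.60 ✓; ∠UKR = 135.5° ✓; |KR| = 28.10 ✗.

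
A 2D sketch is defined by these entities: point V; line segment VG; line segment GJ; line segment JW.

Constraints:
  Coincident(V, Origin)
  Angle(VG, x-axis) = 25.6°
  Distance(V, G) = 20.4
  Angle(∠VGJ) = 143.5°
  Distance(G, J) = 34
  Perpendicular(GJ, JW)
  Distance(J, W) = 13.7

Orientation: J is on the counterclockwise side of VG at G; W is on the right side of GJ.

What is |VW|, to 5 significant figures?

56.634

V is at the origin; VG runs at 25.6° with length 20.4, so G = 20.4·(cos 25.6°, sin 25.6°) = (18.397, 8.8145). ∠VGJ = 143.5°, so GJ runs at 25.6° + (180° − 143.5°) = 62.100° from the x-axis; with |GJ| = 34.0, J = G + 34.0·(cos 62.100°, sin 62.100°) = (34.307, 38.863). GJ is perpendicular to JW; with |JW| = 13.7 on the right of GJ, W = J + 13.7·(0.88377, -0.46793) = (46.415, 32.452). Then |VW| = |W − V| = 56.634.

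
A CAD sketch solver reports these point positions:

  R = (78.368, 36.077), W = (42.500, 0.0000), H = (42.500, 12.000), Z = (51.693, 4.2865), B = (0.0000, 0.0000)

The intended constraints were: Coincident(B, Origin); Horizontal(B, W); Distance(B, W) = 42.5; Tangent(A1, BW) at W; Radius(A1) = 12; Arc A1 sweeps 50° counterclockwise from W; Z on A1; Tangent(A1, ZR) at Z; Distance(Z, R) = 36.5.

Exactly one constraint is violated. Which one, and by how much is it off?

Distance(Z, R) = 36.5 — off by 5.00.

B = (0.00, 0.00) ✓; B.y = 0.00, W.y = 0.00 ✓; |BW| = 42.50 ✓; ∠(HW, WB) = 90.00° ✓; |HW| = 12.00 ✓; bearing(H→Z) − bearing(H→W) = 50.00° ✓; |HZ| = 12.00 ✓; ∠(HZ, ZR) = 90.00° ✓; |ZR| = 41.50 ✗.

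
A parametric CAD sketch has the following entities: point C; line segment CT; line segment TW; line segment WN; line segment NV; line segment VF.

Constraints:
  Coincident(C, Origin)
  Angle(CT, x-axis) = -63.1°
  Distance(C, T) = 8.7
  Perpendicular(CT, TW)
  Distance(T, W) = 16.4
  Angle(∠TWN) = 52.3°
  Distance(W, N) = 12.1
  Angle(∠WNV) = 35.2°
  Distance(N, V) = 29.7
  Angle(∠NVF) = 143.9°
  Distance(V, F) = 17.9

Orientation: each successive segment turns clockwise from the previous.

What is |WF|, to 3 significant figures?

34.5

C is at the origin; CT runs at -63.1° with length 8.7, so T = (3.94, -7.76). CT ⟂ TW, so TW runs at -153°; with |TW| = 16.4, W = (-10.7, -15.2). ∠TWN = 52.3° gives WN at 79.2° from the x-axis; with |WN| = 12.1, N = (-8.42, -3.29). ∠WNV = 35.2° gives NV at -65.6° from the x-axis; with |NV| = 29.7, V = (3.85, -30.3). ∠NVF = 143.9° gives VF at -102° from the x-axis; with |VF| = 17.9, F = (0.217, -47.9). Then |WF| = |F − W| = 34.5.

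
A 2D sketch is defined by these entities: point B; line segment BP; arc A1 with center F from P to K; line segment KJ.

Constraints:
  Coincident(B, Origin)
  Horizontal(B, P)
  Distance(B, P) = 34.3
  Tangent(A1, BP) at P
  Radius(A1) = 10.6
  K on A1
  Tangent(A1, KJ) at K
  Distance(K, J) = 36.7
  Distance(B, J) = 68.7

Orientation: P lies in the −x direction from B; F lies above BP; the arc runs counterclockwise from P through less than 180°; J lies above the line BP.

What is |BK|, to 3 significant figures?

32.3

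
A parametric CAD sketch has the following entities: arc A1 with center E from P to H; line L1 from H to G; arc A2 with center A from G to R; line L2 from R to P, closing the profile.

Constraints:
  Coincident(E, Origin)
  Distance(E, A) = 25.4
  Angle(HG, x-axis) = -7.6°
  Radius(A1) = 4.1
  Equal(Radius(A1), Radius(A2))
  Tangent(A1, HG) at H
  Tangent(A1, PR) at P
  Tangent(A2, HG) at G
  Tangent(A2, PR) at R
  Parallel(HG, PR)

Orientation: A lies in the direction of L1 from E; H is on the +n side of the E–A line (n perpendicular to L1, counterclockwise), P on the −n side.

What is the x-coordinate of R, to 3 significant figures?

24.6

Tangency of A1 to both parallel lines with radius 4.1 puts H and P at E ± 4.1·n: H = (0.542, 4.06), P = (-0.542, -4.06). Equal radii place G and R the same way about A: G = A + 4.1·n = (25.7, 0.705), R = A − 4.1·n = (24.6, -7.42). So R.x = 24.6.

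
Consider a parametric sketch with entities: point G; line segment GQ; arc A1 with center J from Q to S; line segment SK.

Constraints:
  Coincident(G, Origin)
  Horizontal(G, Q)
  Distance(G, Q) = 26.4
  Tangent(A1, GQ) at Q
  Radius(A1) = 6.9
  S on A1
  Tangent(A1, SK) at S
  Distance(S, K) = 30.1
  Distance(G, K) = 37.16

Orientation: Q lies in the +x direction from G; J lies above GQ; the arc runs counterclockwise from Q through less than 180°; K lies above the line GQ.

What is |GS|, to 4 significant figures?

33.72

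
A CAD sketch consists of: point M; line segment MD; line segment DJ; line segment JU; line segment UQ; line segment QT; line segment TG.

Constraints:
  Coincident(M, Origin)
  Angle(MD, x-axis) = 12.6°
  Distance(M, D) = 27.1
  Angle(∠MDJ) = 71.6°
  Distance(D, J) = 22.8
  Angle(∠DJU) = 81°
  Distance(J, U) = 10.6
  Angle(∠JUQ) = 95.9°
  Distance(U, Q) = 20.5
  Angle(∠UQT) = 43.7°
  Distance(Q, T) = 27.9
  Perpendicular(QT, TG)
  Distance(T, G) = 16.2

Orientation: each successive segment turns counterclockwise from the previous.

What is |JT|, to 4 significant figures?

8.846

∠JUQ = 95.9° gives UQ at -55.90° from the x-axis; with |UQ| = 20.5, Q = (18.08, 1.666). ∠UQT = 43.7° gives QT at 80.40° from the x-axis; with |QT| = 27.9, T = (22.73, 29.18). Then |JT| = |T − J| = 8.846.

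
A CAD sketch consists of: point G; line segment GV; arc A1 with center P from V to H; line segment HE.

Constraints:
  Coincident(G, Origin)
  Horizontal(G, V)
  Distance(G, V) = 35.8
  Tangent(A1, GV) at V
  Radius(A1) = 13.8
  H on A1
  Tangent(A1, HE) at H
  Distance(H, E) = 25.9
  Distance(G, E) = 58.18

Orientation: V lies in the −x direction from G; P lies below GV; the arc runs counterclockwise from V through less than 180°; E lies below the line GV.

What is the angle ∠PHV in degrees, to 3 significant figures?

34.4°

G is at the origin; G and V share the same y with |GV| = 35.8 and V on the −x side, so V = (-35.8, 0.00). Since A1 is tangent to GV there, PV ⟂ GV, so P = V + (0, -13.8) = (-35.8, -13.8). Since PH ⟂ HE (tangency), |PE| = √(13.8² + 25.9²) = 29.3 regardless of where H sits on A1. So E lies on both circle(G, 58.18) and circle(P, 29.3); the below-GV intersection is E = (-39.3, -42.9). H is the foot of the tangent from E: H = (-48.7, -18.8).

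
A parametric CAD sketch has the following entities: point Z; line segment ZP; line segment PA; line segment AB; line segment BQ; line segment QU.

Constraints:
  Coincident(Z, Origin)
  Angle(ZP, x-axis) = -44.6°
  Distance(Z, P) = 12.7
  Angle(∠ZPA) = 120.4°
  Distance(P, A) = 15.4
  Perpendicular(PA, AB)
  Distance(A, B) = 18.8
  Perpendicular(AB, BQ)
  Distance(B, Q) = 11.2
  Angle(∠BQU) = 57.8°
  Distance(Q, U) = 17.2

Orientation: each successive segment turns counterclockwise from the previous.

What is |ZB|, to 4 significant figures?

23.19

Z is at the origin; ZP runs at -44.6° with length 12.7, so P = (9.043, -8.917). ∠ZPA = 120.4° gives PA at 15.00° from the x-axis; with |PA| = 15.4, A = (23.92, -4.932). PA ⟂ AB, so AB runs at 105.0°; with |AB| = 18.8, B = (19.05, 13.23). Then |ZB| = |B − Z| = 23.19.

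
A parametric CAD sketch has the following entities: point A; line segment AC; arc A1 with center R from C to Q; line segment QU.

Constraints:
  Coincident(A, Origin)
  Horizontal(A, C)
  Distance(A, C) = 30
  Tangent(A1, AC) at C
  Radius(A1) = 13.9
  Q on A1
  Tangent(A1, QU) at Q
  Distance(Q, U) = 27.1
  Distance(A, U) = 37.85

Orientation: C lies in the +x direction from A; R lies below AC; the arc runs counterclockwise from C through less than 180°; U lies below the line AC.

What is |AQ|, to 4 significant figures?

19.54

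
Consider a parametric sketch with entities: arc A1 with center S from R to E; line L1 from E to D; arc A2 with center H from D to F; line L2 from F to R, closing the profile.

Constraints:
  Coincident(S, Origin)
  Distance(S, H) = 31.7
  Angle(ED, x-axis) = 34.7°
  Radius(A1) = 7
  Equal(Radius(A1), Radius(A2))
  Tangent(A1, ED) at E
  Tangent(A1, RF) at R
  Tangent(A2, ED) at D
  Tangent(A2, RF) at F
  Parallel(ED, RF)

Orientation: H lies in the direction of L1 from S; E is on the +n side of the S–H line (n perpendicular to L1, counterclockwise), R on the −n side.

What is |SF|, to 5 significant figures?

32.464

The slot axis is L1's direction at 34.7°, so u = (cos 34.7°, sin 34.7°) = (0.82214, 0.56928) and n = (−sin 34.7°, cos 34.7°) = (-0.56928, 0.82214). S is at the origin and H lies 31.7 along u from S, so H = 31.7·u = (26.062, 18.046). Tangency of A1 to both parallel lines with radius 7.0 puts E and R at S ± 7.0·n: E = (-3.9850, 5.7550), R = (3.9850, -5.7550). Equal radii place D and F the same way about H: D = H + 7.0·n = (22.077, 23.801), F = H − 7.0·n = (30.047, 12.291). Then |SF| = |F − S| = 32.464.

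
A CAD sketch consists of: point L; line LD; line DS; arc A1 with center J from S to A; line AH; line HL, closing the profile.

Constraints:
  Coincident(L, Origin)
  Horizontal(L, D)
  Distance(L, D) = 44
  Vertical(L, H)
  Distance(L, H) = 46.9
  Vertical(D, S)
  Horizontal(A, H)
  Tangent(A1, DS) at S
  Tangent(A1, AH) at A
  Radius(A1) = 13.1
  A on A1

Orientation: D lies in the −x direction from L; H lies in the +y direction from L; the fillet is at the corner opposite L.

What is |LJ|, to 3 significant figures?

45.8

LH is vertical with |LH| = 46.9 and H on the +y side, so H = (0.00, 46.9). The virtual corner opposite L is at (-44.0, 46.9). The tangent condition forces JS to be normal to DS and since A1 is tangent to AH there, JA ⟂ AH, with radius 13.1, so the center J sits 13.1 in from both sides at J = (-30.9, 33.8). Then |LJ| = |J − L| = 45.8.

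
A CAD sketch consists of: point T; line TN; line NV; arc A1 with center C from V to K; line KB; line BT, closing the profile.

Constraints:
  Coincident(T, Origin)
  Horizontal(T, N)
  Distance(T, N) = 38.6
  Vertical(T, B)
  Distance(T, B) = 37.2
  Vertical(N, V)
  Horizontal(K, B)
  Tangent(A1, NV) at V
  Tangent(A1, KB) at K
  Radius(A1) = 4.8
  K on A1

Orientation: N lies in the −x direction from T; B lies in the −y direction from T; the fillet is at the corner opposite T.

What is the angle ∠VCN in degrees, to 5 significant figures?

81.573°

T is at the origin; TN is horizontal with |TN| = 38.6 and N on the −x side, so N = (-38.600, 0.0000). T and B share the same x with |TB| = 37.2 and B on the −y side, so B = (0.0000, -37.200). The virtual corner opposite T is at (-38.600, -37.200). Since A1 is tangent to NV there, CV ⟂ NV and the tangent condition forces CK to be normal to KB, with radius 4.8, so the center C sits 4.8 in from both sides at C = (-33.800, -32.400). That places the tangent points at V = (-38.600, -32.400) on NV and K = (-33.800, -37.200) on KB. Then cos ∠VCN = CV·CN / (|CV||CN|), giving 81.573°.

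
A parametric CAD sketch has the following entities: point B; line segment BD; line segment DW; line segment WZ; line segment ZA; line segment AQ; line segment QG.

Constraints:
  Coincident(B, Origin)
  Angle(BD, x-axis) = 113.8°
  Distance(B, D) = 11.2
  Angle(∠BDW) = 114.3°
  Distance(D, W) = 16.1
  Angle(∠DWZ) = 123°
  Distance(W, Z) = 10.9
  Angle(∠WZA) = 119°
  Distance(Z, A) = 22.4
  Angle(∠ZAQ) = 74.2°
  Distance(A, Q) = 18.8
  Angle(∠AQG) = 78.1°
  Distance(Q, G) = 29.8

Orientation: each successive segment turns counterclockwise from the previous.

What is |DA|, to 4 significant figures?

31.13

B is at the origin; BD runs at 113.8° with length 11.2, so D = (-4.520, 10.25). ∠BDW = 114.3° gives DW at 179.5° from the x-axis; with |DW| = 16.1, W = (-20.62, 10.39). ∠DWZ = 123.0° gives WZ at -123.5° from the x-axis; with |WZ| = 10.9, Z = (-26.64, 1.299). ∠WZA = 119.0° gives ZA at -62.50° from the x-axis; with |ZA| = 22.4, A = (-16.29, -18.57). Then |DA| = |A − D| = 31.13.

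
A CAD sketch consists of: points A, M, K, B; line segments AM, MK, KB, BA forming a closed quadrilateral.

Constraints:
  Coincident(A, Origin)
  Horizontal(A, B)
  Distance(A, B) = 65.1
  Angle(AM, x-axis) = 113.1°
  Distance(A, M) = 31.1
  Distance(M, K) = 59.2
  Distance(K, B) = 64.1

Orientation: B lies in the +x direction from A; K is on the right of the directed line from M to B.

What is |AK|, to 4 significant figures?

28.26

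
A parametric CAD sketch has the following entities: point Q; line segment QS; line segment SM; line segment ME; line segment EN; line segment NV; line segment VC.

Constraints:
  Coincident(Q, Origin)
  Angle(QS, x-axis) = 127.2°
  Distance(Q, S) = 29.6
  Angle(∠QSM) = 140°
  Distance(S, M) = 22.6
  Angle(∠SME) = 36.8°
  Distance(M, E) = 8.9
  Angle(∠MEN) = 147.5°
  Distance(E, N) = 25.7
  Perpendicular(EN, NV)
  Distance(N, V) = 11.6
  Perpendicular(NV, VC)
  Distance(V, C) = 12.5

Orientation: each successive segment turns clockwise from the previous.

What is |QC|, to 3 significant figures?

34.2

EN ⟂ NV, so NV runs at -178°; with |NV| = 11.6, V = (-22.7, 12.8). The perpendicularity gives VC at right angles to NV, so VC runs at 91.5°; with |VC| = 12.5, C = (-23.1, 25.3). Then |QC| = |C − Q| = 34.2.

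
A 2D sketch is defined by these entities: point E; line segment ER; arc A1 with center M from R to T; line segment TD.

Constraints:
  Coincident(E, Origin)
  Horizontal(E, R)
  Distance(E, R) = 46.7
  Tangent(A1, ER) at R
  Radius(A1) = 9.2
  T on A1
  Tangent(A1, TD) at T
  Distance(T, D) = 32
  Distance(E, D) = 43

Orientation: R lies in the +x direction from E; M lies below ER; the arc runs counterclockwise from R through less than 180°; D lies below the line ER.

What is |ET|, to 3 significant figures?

38.7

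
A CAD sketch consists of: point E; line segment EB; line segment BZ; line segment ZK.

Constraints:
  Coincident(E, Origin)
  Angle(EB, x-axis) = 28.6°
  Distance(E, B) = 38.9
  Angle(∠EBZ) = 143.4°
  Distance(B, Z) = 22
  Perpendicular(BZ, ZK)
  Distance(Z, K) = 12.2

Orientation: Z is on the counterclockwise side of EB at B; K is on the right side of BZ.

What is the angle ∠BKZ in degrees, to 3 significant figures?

61.0°

∠EBZ = 143.4°, so BZ runs at 28.6° + (180° − 143.4°) = 65.2° from the x-axis; with |BZ| = 22.0, Z = B + 22.0·(cos 65.2°, sin 65.2°) = (43.4, 38.6). BZ ⟂ ZK; with |ZK| = 12.2 on the right of BZ, K = Z + 12.2·(0.908, -0.419) = (54.5, 33.5). Then cos ∠BKZ = KB·KZ / (|KB||KZ|), giving 61.0°.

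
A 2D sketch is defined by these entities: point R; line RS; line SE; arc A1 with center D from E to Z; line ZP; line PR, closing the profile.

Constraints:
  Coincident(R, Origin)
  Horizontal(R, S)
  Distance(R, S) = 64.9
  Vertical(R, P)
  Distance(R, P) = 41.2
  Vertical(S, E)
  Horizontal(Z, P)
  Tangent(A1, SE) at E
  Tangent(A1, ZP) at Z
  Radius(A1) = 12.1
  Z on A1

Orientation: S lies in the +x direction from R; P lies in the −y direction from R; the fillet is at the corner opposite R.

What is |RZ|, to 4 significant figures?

66.97

R is at the origin; RS is horizontal with |RS| = 64.9 and S on the +x side, so S = (64.90, 0.000). R and P share the same x with |RP| = 41.2 and P on the −y side, so P = (0.000, -41.20). The virtual corner opposite R is at (64.90, -41.20). Since A1 is tangent to SE there, DE ⟂ SE and A1 meets ZP tangentially, so DZ is at right angles to ZP, with radius 12.1, so the center D sits 12.1 in from both sides at D = (52.80, -29.10). That places the tangent points at E = (64.90, -29.10) on SE and Z = (52.80, -41.20) on ZP. Then |RZ| = |Z − R| = 66.97.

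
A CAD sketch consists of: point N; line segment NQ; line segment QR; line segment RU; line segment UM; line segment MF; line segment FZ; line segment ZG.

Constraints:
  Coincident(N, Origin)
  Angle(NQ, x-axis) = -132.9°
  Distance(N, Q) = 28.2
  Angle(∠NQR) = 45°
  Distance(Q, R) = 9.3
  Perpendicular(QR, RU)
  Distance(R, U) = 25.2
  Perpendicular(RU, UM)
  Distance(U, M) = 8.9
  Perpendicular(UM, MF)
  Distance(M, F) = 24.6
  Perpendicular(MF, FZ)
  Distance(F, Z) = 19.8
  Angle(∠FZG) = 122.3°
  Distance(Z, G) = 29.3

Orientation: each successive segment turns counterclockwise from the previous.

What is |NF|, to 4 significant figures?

27.49

N is at the origin; NQ runs at -132.9° with length 28.2, so Q = (-19.20, -20.66). ∠NQR = 45.0° gives QR at 2.100° from the x-axis; with |QR| = 9.3, R = (-9.903, -20.32). The perpendicularity gives RU at right angles to QR, so RU runs at 92.10°; with |RU| = 25.2, U = (-10.83, 4.866). RU ⟂ UM, so UM runs at -177.9°; with |UM| = 8.9, M = (-19.72, 4.540). UM ⟂ MF, so MF runs at -87.90°; with |MF| = 24.6, F = (-18.82, -20.04). Then |NF| = |F − N| = 27.49.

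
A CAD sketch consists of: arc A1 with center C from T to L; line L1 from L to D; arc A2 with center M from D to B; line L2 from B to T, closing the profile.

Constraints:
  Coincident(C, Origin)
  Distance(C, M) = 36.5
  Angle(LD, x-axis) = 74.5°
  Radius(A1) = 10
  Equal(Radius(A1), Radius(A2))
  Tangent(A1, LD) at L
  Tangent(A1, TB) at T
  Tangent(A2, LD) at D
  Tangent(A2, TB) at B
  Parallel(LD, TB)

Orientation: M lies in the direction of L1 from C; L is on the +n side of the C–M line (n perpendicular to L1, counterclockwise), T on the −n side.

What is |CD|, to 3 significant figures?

37.8

Tangency of A1 to both parallel lines with radius 10.0 puts L and T at C ± 10.0·n: L = (-9.64, 2.67), T = (9.64, -2.67). Equal radii place D and B the same way about M: D = M + 10.0·n = (0.118, 37.8), B = M − 10.0·n = (19.4, 32.5). Then |CD| = |D − C| = 37.8.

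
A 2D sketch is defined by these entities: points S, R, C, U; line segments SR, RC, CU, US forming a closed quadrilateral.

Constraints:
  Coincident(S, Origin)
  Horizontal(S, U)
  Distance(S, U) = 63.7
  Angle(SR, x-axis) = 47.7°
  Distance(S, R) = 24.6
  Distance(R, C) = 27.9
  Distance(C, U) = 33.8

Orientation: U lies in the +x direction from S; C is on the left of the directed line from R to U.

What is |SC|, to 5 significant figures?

50.748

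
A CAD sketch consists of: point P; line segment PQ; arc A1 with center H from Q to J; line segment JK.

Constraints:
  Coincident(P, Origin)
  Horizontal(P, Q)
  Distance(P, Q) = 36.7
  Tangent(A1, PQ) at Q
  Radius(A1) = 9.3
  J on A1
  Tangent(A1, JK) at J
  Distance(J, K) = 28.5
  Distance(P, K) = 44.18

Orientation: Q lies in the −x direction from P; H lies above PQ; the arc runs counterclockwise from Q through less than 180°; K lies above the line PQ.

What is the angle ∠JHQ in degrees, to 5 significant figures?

84.210°

Checks: |HJ| = 9.300 ✓; ∠(HJ, JK) = 90.00° ✓; |JK| = 28.50 ✓; |PK| = 44.18 ✓.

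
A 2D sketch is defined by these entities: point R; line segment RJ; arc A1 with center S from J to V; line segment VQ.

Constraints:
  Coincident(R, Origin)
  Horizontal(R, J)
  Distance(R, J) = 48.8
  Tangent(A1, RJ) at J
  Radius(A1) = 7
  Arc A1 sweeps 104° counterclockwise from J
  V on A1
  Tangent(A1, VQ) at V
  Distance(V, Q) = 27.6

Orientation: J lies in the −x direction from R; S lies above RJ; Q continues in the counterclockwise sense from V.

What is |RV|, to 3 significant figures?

42.9

A1 meets RJ tangentially, so SJ is at right angles to RJ, so S = J + (0, 7) = (-48.8, 7.00). On A1, J sits at bearing -90° from S; a 104° counterclockwise sweep puts V at bearing 14°, so V = S + 7.0·(cos 14°, sin 14°) = (-42.0, 8.69). Then |RV| = |V − R| = 42.9.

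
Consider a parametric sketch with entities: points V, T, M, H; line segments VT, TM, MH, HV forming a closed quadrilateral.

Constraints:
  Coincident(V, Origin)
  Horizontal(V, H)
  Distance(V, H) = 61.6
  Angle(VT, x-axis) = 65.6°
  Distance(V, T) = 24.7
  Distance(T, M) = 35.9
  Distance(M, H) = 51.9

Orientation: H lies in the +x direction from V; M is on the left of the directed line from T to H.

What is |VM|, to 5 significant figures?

59.227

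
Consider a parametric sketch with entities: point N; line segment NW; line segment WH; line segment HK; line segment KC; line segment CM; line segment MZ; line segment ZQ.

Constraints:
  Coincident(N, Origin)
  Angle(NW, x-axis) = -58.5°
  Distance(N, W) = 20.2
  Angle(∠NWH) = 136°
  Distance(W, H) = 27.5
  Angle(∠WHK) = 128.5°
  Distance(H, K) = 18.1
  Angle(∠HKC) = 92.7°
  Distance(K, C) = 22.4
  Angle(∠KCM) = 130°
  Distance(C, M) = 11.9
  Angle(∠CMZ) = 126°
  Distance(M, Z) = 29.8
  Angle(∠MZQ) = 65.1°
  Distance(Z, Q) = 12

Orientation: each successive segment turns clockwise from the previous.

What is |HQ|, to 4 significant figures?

18.98

∠CMZ = 126.0° gives MZ at 14.70° from the x-axis; with |MZ| = 29.8, Z = (10.72, -13.71). ∠MZQ = 65.1° gives ZQ at -100.2° from the x-axis; with |ZQ| = 12.0, Q = (8.599, -25.52). Then |HQ| = |Q − H| = 18.98.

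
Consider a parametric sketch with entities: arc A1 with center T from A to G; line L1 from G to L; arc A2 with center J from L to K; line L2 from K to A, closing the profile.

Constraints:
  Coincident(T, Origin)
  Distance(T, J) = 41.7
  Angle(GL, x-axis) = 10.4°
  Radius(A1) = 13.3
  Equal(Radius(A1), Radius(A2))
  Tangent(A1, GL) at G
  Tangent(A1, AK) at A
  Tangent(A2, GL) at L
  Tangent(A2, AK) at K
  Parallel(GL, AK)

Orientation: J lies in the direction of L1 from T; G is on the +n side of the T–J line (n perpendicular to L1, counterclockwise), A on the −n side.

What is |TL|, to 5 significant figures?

43.770

The slot axis is L1's direction at 10.4°, so u = (cos 10.4°, sin 10.4°) = (0.98357, 0.18052) and n = (−sin 10.4°, cos 10.4°) = (-0.18052, 0.98357). T is at the origin and J lies 41.7 along u from T, so J = 41.7·u = (41.015, 7.5276). Tangency of A1 to both parallel lines with radius 13.3 puts G and A at T ± 13.3·n: G = (-2.4009, 13.082), A = (2.4009, -13.082). Equal radii place L and K the same way about J: L = J + 13.3·n = (38.614, 20.609), K = J − 13.3·n = (43.416, -5.5539). Then |TL| = |L − T| = 43.770.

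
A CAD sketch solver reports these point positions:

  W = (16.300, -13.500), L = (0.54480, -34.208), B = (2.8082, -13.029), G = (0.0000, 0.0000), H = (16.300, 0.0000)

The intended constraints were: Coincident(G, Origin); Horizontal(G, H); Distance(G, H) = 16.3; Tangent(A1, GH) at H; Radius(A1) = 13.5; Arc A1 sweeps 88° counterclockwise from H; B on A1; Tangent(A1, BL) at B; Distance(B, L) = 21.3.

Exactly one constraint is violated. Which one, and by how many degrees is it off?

Tangent(A1, BL) at B — off by 4.10°.

G = (0.00, 0.00) ✓; G.y = 0.00, H.y = 0.00 ✓; |GH| = 16.30 ✓; ∠(WH, HG) = 90.00° ✓; |WH| = 13.50 ✓; bearing(W→B) − bearing(W→H) = 88.00° ✓; |WB| = 13.50 ✓; ∠(WB, BL) = 94.10° ✗; |BL| = 21.30 ✓.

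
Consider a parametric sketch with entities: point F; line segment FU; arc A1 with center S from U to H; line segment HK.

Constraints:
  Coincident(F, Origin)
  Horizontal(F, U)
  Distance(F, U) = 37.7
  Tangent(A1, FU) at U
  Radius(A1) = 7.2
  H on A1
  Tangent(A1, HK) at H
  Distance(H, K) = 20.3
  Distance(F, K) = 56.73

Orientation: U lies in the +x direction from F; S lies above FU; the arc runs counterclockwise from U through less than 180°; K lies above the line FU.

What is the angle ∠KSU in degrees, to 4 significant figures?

140.0°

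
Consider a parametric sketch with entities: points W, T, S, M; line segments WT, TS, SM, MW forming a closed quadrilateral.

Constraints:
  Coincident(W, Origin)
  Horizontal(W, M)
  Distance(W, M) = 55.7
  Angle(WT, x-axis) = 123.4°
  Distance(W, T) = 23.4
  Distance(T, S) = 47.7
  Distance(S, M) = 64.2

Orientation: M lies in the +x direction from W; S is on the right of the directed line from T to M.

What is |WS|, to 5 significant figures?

27.147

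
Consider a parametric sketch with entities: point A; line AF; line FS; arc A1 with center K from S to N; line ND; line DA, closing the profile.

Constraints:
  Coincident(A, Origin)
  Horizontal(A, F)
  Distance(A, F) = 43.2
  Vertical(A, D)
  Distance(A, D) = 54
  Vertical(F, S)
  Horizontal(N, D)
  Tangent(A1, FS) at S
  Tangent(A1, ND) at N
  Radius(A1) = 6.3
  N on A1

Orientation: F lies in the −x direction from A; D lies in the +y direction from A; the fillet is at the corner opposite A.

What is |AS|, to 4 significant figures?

64.35

A is at the origin; AF is horizontal with |AF| = 43.2 and F on the −x side, so F = (-43.20, 0.000). AD is vertical with |AD| = 54.0 and D on the +y side, so D = (0.000, 54.00). The virtual corner opposite A is at (-43.20, 54.00). A1 meets FS tangentially, so KS is at right angles to FS and tangency of A1 to ND means the radius KN is perpendicular to ND, with radius 6.3, so the center K sits 6.3 in from both sides at K = (-36.90, 47.70). That places the tangent points at S = (-43.20, 47.70) on FS and N = (-36.90, 54.00) on ND. Then |AS| = |S − A| = 64.35.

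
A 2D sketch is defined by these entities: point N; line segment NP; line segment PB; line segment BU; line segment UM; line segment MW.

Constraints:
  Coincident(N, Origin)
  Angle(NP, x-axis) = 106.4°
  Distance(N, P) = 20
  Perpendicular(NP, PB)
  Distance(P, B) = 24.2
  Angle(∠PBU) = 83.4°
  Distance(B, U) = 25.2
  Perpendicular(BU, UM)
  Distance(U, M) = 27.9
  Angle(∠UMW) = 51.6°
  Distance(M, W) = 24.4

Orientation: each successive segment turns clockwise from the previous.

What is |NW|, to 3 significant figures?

18.9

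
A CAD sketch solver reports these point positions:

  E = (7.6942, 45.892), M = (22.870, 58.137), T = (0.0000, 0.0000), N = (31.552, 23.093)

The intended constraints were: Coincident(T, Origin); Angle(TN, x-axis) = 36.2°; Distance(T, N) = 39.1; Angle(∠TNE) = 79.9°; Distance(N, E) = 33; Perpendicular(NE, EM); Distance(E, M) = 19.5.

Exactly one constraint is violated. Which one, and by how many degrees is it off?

Perpendicular(NE, EM) — off by 7.40°.

T = (0.00, 0.00) ✓; TN at 36.20° ✓; |TN| = 39.10 ✓; ∠TNE = 79.90° ✓; |NE| = 33.00 ✓; ∠(NE, EM) = 97.40° ✗; |EM| = 19.50 ✓.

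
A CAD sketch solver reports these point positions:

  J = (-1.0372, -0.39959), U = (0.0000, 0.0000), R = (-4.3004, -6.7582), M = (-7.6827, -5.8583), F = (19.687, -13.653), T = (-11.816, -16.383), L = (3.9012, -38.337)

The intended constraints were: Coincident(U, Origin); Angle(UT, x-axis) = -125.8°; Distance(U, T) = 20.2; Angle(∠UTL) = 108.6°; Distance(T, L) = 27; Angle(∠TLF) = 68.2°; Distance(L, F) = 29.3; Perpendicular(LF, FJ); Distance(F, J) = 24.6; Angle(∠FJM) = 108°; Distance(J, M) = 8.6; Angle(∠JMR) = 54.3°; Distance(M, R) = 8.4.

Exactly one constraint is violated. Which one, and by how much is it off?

Distance(M, R) = 8.4 — off by 4.90.

U = (0.00, 0.00) ✓; UT at -125.8° ✓; |UT| = 20.20 ✓; ∠UTL = 108.6° ✓; |TL| = 27.00 ✓; ∠TLF = 68.20° ✓; |LF| = 29.30 ✓; ∠(LF, FJ) = 90.00° ✓; |FJ| = 24.60 ✓; ∠FJM = 108.0° ✓; |JM| = 8.600 ✓; ∠JMR = 54.30° ✓; |MR| = 3.500 ✗.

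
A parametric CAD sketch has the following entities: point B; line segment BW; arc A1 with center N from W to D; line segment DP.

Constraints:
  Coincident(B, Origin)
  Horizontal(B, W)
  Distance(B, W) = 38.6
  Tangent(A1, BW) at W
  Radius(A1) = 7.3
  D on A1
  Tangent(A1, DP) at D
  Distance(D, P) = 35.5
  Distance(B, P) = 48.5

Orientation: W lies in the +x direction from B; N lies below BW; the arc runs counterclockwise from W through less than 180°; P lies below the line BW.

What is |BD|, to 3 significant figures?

32.0

Checks: |BW| = 38.60 ✓; |ND| = 7.300 ✓; ∠(ND, DP) = 90.00° ✓; |DP| = 35.50 ✓; |BP| = 48.50 ✓.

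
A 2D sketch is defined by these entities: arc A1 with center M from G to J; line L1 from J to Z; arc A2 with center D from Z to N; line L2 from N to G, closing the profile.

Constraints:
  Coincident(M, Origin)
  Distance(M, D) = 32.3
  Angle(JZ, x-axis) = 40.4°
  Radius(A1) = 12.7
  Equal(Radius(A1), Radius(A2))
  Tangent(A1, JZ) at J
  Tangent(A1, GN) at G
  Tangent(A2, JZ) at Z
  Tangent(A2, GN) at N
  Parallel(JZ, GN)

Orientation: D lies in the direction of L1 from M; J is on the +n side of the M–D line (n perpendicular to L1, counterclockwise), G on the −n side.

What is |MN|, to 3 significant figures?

34.7

Tangency of A1 to both parallel lines with radius 12.7 puts J and G at M ± 12.7·n: J = (-8.23, 9.67), G = (8.23, -9.67). Equal radii place Z and N the same way about D: Z = D + 12.7·n = (16.4, 30.6), N = D − 12.7·n = (32.8, 11.3). Then |MN| = |N − M| = 34.7.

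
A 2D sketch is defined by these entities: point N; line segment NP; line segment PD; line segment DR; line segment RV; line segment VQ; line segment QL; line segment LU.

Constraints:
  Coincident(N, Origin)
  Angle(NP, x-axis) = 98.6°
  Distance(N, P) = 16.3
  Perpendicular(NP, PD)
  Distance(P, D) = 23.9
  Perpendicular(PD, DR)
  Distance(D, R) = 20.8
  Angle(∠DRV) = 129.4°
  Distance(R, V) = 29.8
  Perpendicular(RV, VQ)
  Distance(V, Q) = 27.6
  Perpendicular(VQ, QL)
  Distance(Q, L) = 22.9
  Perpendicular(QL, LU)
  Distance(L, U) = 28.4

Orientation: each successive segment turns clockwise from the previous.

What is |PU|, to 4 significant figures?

32.08

N is at the origin; NP runs at 98.6° with length 16.3, so P = (-2.437, 16.12). NP ⟂ PD, so PD runs at 8.600°; with |PD| = 23.9, D = (21.19, 19.69). PD is perpendicular to DR, so DR runs at -81.40°; with |DR| = 20.8, R = (24.30, -0.8755). ∠DRV = 129.4° gives RV at -132.0° from the x-axis; with |RV| = 29.8, V = (4.364, -23.02). RV ⟂ VQ, so VQ runs at 138.0°; with |VQ| = 27.6, Q = (-16.15, -4.553). VQ is perpendicular to QL, so QL runs at 48.00°; with |QL| = 22.9, L = (-0.8236, 12.46). QL ⟂ LU, so LU runs at -42.00°; with |LU| = 28.4, U = (20.28, -6.539). Then |PU| = |U − P| = 32.08.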